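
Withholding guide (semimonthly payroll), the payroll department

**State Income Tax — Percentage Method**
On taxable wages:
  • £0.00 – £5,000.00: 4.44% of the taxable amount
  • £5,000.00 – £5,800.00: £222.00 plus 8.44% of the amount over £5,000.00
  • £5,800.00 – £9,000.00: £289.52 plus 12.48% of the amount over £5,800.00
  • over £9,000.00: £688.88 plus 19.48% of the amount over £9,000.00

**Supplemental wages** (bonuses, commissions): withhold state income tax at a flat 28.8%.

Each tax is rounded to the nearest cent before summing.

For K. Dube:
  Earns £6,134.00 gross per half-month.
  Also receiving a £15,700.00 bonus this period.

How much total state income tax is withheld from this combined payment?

£4,852.80

State Income Tax: taxable = £6,134.00
  £289.52 + 12.48% × (£6,134.00 − £5,800.00) = £289.52 + 12.48% × £334.00 = £331.20
Supplemental (28.8% flat on bonus): 28.8% × £15,700.00 = £4,521.60
Total state income tax: £331.20 + £4,521.60 = £4,852.80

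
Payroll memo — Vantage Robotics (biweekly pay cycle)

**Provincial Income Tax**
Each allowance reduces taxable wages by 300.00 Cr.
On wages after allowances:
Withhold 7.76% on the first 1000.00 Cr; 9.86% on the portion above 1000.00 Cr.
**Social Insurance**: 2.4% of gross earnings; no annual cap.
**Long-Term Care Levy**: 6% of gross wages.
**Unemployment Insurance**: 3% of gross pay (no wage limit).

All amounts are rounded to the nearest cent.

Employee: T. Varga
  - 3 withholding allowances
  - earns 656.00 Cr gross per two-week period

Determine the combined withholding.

Provincial Income Tax: taxable = 656.00 Cr − 3×300.00 Cr = -244.00 Cr
  Taxable ≤ 0 → 0.00 Cr
Social Insurance: 2.4% × 656.00 Cr = 15.74 Cr
Long-Term Care Levy: 6% × 656.00 Cr = 39.36 Cr
Unemployment Insurance: 3% × 656.00 Cr = 19.68 Cr
Total: 0.00 Cr + 15.74 Cr + 39.36 Cr + 19.68 Cr = 74.78 Cr

74.78 Cr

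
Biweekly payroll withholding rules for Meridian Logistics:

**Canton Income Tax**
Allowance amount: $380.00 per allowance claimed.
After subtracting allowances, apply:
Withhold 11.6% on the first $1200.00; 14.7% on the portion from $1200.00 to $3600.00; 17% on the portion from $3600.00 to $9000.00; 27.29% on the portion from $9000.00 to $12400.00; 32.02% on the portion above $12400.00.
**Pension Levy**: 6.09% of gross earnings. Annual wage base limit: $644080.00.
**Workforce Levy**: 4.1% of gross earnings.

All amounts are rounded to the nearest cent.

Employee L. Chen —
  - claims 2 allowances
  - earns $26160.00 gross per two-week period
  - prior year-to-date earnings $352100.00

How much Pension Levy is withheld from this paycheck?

Pension Levy: 6.09% × $26160.00 = $1593.14

$1593.14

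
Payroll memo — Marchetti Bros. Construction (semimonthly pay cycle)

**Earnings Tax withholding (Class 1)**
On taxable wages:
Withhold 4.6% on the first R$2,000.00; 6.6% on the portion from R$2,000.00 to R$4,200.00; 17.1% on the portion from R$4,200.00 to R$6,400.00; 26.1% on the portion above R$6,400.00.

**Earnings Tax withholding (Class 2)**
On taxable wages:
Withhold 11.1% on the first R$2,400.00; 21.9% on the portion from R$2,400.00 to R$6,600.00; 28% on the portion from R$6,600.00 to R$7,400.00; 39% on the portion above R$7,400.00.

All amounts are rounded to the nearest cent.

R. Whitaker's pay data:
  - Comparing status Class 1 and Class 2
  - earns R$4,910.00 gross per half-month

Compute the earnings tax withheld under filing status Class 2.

Earnings Tax (Class 2): taxable = R$4,910.00
  R$266.40 + 21.9% × (R$4,910.00 − R$2,400.00) = R$266.40 + 21.9% × R$2,510.00 = R$816.09

R$816.09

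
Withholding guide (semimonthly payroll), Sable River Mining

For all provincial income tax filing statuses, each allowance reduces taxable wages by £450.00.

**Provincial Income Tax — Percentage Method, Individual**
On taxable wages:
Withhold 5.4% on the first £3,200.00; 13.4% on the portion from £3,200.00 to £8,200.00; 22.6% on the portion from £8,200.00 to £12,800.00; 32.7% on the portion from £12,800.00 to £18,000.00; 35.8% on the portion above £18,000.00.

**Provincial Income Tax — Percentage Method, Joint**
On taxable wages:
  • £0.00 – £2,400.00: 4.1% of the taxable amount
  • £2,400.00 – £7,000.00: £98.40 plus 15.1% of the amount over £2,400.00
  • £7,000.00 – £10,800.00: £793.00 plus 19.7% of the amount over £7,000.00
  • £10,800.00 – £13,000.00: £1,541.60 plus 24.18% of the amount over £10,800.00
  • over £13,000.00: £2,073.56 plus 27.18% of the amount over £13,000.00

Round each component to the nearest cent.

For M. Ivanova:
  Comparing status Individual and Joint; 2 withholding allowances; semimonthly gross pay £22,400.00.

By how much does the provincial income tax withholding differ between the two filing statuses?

Provincial Income Tax (Individual): taxable = £22,400.00 − 2×£450.00 = £21,500.00
  £3,582.80 + 35.8% × (£21,500.00 − £18,000.00) = £3,582.80 + 35.8% × £3,500.00 = £4,835.80
Provincial Income Tax (Joint): taxable = £22,400.00 − 2×£450.00 = £21,500.00
  £2,073.56 + 27.18% × (£21,500.00 − £13,000.00) = £2,073.56 + 27.18% × £8,500.00 = £4,383.86
Difference: |£4,835.80 − £4,383.86| = £451.94 (higher under Individual)

£451.94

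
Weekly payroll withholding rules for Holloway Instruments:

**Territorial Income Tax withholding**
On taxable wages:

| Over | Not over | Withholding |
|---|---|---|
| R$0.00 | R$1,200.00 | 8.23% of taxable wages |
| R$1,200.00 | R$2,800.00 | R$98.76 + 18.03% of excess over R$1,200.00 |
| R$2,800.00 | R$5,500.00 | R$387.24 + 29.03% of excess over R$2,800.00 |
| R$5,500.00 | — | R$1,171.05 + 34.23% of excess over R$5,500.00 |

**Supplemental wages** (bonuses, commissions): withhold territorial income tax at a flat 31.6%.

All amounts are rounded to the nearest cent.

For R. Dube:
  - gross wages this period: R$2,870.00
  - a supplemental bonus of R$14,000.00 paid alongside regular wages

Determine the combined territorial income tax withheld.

Territorial Income Tax: taxable = R$2,870.00
  R$387.24 + 29.03% × (R$2,870.00 − R$2,800.00) = R$387.24 + 29.03% × R$70.00 = R$407.56
Supplemental (31.6% flat on bonus): 31.6% × R$14,000.00 = R$4,424.00
Total territorial income tax: R$407.56 + R$4,424.00 = R$4,831.56

R$4,831.56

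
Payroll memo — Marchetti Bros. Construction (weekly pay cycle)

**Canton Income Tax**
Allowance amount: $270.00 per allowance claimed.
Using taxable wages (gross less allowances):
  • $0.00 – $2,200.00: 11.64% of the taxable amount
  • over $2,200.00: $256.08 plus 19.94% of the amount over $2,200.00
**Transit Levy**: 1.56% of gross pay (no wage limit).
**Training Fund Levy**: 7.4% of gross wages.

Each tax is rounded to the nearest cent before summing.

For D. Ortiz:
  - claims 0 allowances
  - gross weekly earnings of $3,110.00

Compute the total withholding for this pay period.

$716.19

Canton Income Tax: taxable = $3,110.00
  $256.08 + 19.94% × ($3,110.00 − $2,200.00) = $256.08 + 19.94% × $910.00 = $437.53
Transit Levy: 1.56% × $3,110.00 = $48.52
Training Fund Levy: 7.4% × $3,110.00 = $230.14
Total: $437.53 + $48.52 + $230.14 = $716.19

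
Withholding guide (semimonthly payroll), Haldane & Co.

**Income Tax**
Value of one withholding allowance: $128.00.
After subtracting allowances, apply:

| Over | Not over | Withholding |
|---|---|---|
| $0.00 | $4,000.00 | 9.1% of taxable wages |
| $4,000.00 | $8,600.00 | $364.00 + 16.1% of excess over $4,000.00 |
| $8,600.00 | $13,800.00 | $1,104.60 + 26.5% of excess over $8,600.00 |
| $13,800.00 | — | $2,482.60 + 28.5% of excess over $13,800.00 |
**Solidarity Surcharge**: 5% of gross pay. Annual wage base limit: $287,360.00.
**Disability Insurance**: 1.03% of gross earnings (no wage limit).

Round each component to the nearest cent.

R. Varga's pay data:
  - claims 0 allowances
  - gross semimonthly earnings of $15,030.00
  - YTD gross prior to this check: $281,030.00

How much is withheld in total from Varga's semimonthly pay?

Income Tax: taxable = $15,030.00
  $2,482.60 + 28.5% × ($15,030.00 − $13,800.00) = $2,482.60 + 28.5% × $1,230.00 = $2,833.15
Solidarity Surcharge: cap $287,360.00 − YTD $281,030.00 = $6,330.00 subject; 5% × $6,330.00 = $316.50
Disability Insurance: 1.03% × $15,030.00 = $154.81
Total: $2,833.15 + $316.50 + $154.81 = $3,304.46

$3,304.46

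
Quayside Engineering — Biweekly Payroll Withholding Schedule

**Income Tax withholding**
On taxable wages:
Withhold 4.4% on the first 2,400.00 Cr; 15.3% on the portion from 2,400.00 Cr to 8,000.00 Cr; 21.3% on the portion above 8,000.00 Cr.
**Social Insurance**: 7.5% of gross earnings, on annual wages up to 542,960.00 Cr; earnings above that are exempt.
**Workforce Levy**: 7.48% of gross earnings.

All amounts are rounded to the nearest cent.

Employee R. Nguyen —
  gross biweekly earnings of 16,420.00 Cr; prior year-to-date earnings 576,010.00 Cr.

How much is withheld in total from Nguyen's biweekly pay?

3,984.08 Cr

Income Tax: taxable = 16,420.00 Cr
  962.40 Cr + 21.3% × (16,420.00 Cr − 8,000.00 Cr) = 962.40 Cr + 21.3% × 8,420.00 Cr = 2,755.86 Cr
Social Insurance: YTD 576,010.00 Cr ≥ cap 542,960.00 Cr → 0.00 Cr
Workforce Levy: 7.48% × 16,420.00 Cr = 1,228.22 Cr
Total: 2,755.86 Cr + 0.00 Cr + 1,228.22 Cr = 3,984.08 Cr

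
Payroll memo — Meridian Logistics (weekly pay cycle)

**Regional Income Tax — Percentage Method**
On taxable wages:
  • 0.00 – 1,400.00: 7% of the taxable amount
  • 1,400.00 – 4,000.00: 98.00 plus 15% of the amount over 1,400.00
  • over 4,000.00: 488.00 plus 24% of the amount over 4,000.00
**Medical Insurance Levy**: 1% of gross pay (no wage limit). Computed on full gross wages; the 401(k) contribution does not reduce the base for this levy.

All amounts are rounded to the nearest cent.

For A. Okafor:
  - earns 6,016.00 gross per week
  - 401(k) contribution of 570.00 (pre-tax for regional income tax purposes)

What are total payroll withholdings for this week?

895.20

Regional Income Tax: taxable = 6,016.00 − 570.00 = 5,446.00
  488.00 + 24% × (5,446.00 − 4,000.00) = 488.00 + 24% × 1,446.00 = 835.04
Medical Insurance Levy: 1% × 6,016.00 = 60.16
Total: 835.04 + 60.16 = 895.20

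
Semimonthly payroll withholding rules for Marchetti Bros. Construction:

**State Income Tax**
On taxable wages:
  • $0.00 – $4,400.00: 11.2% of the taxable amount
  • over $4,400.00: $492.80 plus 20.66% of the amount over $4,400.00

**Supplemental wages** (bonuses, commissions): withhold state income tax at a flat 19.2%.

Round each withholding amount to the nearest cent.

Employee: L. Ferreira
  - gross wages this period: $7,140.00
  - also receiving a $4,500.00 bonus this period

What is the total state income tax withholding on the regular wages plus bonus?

State Income Tax: taxable = $7,140.00
  $492.80 + 20.66% × ($7,140.00 − $4,400.00) = $492.80 + 20.66% × $2,740.00 = $1,058.88
Supplemental (19.2% flat on bonus): 19.2% × $4,500.00 = $864.00
Total state income tax: $1,058.88 + $864.00 = $1,922.88

$1,922.88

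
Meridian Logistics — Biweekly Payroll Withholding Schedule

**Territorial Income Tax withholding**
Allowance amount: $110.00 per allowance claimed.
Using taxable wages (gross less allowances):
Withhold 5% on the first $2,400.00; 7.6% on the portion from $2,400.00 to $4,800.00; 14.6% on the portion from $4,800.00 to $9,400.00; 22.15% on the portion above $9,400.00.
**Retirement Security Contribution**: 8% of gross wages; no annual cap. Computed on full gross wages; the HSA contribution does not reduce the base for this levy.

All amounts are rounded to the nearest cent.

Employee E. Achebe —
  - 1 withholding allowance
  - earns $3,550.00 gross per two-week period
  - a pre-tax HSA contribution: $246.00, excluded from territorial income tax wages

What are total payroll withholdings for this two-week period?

$464.34

Territorial Income Tax: taxable = $3,550.00 − $246.00 − 1×$110.00 = $3,194.00
  $120.00 + 7.6% × ($3,194.00 − $2,400.00) = $120.00 + 7.6% × $794.00 = $180.34
Retirement Security Contribution: 8% × $3,550.00 = $284.00
Total: $180.34 + $284.00 = $464.34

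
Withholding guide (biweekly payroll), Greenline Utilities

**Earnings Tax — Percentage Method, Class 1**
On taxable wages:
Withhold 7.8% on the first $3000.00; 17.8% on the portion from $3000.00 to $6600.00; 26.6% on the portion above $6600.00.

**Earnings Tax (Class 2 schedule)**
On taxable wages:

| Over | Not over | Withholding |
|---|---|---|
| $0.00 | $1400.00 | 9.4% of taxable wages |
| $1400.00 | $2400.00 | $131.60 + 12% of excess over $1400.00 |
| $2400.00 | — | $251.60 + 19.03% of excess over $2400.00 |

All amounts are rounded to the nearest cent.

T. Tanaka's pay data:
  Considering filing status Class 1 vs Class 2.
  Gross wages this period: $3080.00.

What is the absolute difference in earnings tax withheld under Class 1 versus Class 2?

Earnings Tax (Class 1): taxable = $3080.00
  $234.00 + 17.8% × ($3080.00 − $3000.00) = $234.00 + 17.8% × $80.00 = $248.24
Earnings Tax (Class 2): taxable = $3080.00
  $251.60 + 19.03% × ($3080.00 − $2400.00) = $251.60 + 19.03% × $680.00 = $381.00
Difference: |$248.24 − $381.00| = $132.76 (higher under Class 2)

$132.76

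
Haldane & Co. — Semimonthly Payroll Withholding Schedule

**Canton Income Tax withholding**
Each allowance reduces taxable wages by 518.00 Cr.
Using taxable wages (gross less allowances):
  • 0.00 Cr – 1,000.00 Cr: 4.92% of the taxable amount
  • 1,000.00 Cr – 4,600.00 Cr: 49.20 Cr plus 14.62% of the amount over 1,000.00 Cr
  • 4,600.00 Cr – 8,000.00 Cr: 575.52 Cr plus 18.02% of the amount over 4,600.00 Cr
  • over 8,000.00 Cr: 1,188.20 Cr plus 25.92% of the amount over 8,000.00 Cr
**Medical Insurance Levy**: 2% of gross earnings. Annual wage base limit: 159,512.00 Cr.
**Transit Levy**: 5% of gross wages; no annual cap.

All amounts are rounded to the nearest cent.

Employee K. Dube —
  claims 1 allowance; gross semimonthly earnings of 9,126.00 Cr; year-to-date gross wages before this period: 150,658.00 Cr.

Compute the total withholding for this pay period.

1,979.17 Cr

Canton Income Tax: taxable = 9,126.00 Cr − 1×518.00 Cr = 8,608.00 Cr
  1,188.20 Cr + 25.92% × (8,608.00 Cr − 8,000.00 Cr) = 1,188.20 Cr + 25.92% × 608.00 Cr = 1,345.79 Cr
Medical Insurance Levy: cap 159,512.00 Cr − YTD 150,658.00 Cr = 8,854.00 Cr subject; 2% × 8,854.00 Cr = 177.08 Cr
Transit Levy: 5% × 9,126.00 Cr = 456.30 Cr
Total: 1,345.79 Cr + 177.08 Cr + 456.30 Cr = 1,979.17 Cr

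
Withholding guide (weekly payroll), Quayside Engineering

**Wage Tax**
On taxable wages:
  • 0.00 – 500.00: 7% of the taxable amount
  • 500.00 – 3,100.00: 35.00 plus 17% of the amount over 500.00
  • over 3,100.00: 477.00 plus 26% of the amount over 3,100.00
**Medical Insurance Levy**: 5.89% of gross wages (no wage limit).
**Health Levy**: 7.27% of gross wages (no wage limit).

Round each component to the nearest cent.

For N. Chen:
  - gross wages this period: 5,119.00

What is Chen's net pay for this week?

Wage Tax: taxable = 5,119.00
  477.00 + 26% × (5,119.00 − 3,100.00) = 477.00 + 26% × 2,019.00 = 1,001.94
Medical Insurance Levy: 5.89% × 5,119.00 = 301.51
Health Levy: 7.27% × 5,119.00 = 372.15
Total withheld: 1,001.94 + 301.51 + 372.15 = 1,675.60
Net pay: 5,119.00 − 1,675.60 = 3,443.40

3,443.40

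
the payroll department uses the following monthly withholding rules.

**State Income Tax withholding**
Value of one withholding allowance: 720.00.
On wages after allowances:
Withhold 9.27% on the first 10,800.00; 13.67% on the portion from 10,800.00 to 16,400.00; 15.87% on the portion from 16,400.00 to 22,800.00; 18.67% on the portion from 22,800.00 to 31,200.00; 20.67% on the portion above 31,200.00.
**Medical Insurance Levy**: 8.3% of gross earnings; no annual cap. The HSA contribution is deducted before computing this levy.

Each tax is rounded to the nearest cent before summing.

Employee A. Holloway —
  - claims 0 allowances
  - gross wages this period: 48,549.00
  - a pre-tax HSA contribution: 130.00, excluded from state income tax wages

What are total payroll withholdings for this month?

11,928.59

State Income Tax: taxable = 48,549.00 − 130.00 = 48,419.00
  4,350.64 + 20.67% × (48,419.00 − 31,200.00) = 4,350.64 + 20.67% × 17,219.00 = 7,909.81
Medical Insurance Levy: 8.3% × 48,419.00 = 4,018.78
Total: 7,909.81 + 4,018.78 = 11,928.59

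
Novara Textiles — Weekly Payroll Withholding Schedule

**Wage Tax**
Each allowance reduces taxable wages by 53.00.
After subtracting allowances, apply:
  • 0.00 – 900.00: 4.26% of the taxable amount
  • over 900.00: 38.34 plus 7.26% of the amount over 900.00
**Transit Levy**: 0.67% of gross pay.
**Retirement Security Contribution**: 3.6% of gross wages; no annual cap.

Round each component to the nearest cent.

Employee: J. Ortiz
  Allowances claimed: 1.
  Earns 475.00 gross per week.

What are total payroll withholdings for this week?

38.26

Wage Tax: taxable = 475.00 − 1×53.00 = 422.00
  4.26% × 422.00 = 17.98
Transit Levy: 0.67% × 475.00 = 3.18
Retirement Security Contribution: 3.6% × 475.00 = 17.10
Total: 17.98 + 3.18 + 17.10 = 38.26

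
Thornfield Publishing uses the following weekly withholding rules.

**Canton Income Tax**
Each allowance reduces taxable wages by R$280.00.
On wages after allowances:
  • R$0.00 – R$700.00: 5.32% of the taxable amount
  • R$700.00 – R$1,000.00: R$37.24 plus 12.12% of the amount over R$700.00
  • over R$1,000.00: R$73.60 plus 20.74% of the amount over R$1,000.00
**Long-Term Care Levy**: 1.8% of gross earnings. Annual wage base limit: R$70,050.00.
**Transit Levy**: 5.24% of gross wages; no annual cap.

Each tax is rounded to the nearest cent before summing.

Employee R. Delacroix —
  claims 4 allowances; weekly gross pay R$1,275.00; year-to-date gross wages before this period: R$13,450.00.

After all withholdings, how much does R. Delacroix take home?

Canton Income Tax: taxable = R$1,275.00 − 4×R$280.00 = R$155.00
  5.32% × R$155.00 = R$8.25
Long-Term Care Levy: 1.8% × R$1,275.00 = R$22.95
Transit Levy: 5.24% × R$1,275.00 = R$66.81
Total withheld: R$8.25 + R$22.95 + R$66.81 = R$98.01
Net pay: R$1,275.00 − R$98.01 = R$1,176.99

R$1,176.99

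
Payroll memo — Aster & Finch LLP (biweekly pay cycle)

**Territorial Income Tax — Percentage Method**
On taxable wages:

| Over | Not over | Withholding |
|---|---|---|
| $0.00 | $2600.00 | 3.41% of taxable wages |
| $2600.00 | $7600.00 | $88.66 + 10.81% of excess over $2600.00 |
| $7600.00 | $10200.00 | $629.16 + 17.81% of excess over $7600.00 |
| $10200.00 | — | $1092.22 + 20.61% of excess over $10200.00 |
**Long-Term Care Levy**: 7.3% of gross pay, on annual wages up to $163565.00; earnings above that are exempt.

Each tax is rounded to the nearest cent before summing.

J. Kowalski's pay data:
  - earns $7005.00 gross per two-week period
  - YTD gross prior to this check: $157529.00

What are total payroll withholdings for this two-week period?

$1005.47

Territorial Income Tax: taxable = $7005.00
  $88.66 + 10.81% × ($7005.00 − $2600.00) = $88.66 + 10.81% × $4405.00 = $564.84
Long-Term Care Levy: cap $163565.00 − YTD $157529.00 = $6036.00 subject; 7.3% × $6036.00 = $440.63
Total: $564.84 + $440.63 = $1005.47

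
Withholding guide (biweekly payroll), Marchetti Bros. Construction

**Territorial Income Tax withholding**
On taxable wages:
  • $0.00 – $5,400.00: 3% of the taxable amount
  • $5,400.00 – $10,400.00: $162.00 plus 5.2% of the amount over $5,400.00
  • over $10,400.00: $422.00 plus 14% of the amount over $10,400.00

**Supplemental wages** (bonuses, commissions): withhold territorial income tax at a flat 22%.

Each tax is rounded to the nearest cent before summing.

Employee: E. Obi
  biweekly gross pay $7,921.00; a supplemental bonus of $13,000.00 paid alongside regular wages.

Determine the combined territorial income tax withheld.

Territorial Income Tax: taxable = $7,921.00
  $162.00 + 5.2% × ($7,921.00 − $5,400.00) = $162.00 + 5.2% × $2,521.00 = $293.09
Supplemental (22% flat on bonus): 22% × $13,000.00 = $2,860.00
Total territorial income tax: $293.09 + $2,860.00 = $3,153.09

$3,153.09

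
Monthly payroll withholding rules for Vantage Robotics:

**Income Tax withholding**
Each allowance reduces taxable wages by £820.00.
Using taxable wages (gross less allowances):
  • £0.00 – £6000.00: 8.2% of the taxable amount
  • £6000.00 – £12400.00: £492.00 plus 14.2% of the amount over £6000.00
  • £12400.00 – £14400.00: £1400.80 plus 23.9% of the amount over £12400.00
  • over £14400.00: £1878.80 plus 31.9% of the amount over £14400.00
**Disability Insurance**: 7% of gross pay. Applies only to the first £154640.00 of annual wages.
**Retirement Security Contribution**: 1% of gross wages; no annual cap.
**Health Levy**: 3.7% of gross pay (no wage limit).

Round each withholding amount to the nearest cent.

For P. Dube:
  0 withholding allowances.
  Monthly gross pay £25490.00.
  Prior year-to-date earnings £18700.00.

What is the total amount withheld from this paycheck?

Income Tax: taxable = £25490.00
  £1878.80 + 31.9% × (£25490.00 − £14400.00) = £1878.80 + 31.9% × £11090.00 = £5416.51
Disability Insurance: 7% × £25490.00 = £1784.30
Retirement Security Contribution: 1% × £25490.00 = £254.90
Health Levy: 3.7% × £25490.00 = £943.13
Total: £5416.51 + £1784.30 + £254.90 + £943.13 = £8398.84

£8398.84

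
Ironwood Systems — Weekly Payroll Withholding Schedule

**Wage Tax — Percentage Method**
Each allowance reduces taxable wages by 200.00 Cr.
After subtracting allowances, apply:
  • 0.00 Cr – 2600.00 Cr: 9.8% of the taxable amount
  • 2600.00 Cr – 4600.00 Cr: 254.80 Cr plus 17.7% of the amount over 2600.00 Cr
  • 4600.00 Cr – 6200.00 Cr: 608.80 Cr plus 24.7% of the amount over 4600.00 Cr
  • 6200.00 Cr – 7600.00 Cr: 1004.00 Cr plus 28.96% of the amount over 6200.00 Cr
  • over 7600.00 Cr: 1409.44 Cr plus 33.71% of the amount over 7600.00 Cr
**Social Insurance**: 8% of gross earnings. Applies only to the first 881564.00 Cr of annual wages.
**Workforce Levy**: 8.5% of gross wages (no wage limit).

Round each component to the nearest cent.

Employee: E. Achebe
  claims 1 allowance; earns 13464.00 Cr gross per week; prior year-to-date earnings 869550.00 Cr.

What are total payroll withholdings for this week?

Wage Tax: taxable = 13464.00 Cr − 1×200.00 Cr = 13264.00 Cr
  1409.44 Cr + 33.71% × (13264.00 Cr − 7600.00 Cr) = 1409.44 Cr + 33.71% × 5664.00 Cr = 3318.77 Cr
Social Insurance: cap 881564.00 Cr − YTD 869550.00 Cr = 12014.00 Cr subject; 8% × 12014.00 Cr = 961.12 Cr
Workforce Levy: 8.5% × 13464.00 Cr = 1144.44 Cr
Total: 3318.77 Cr + 961.12 Cr + 1144.44 Cr = 5424.33 Cr

5424.33 Cr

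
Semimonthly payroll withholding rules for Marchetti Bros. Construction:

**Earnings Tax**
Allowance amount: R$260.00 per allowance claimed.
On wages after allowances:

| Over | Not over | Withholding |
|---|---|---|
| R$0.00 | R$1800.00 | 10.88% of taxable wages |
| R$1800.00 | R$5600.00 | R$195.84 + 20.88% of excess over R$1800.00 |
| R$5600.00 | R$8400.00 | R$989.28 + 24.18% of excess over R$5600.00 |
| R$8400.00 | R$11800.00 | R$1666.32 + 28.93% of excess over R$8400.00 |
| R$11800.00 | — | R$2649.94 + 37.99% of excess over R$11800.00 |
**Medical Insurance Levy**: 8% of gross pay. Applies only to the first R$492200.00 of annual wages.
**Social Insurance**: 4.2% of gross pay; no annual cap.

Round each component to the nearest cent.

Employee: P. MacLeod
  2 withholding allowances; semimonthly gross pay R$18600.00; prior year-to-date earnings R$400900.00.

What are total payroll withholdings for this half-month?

Earnings Tax: taxable = R$18600.00 − 2×R$260.00 = R$18080.00
  R$2649.94 + 37.99% × (R$18080.00 − R$11800.00) = R$2649.94 + 37.99% × R$6280.00 = R$5035.71
Medical Insurance Levy: 8% × R$18600.00 = R$1488.00
Social Insurance: 4.2% × R$18600.00 = R$781.20
Total: R$5035.71 + R$1488.00 + R$781.20 = R$7304.91

R$7304.91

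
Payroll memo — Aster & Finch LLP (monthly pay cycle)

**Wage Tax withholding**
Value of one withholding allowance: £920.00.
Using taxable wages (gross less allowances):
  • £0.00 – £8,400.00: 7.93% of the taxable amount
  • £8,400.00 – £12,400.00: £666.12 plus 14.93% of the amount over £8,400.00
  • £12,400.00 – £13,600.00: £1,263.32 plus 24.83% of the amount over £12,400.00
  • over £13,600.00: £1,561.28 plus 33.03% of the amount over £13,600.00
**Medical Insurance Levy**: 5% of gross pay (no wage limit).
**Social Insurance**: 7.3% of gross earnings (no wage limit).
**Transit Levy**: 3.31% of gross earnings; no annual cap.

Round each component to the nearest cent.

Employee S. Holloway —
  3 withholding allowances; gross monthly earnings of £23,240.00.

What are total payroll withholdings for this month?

Wage Tax: taxable = £23,240.00 − 3×£920.00 = £20,480.00
  £1,561.28 + 33.03% × (£20,480.00 − £13,600.00) = £1,561.28 + 33.03% × £6,880.00 = £3,833.74
Medical Insurance Levy: 5% × £23,240.00 = £1,162.00
Social Insurance: 7.3% × £23,240.00 = £1,696.52
Transit Levy: 3.31% × £23,240.00 = £769.24
Total: £3,833.74 + £1,162.00 + £1,696.52 + £769.24 = £7,461.50

£7,461.50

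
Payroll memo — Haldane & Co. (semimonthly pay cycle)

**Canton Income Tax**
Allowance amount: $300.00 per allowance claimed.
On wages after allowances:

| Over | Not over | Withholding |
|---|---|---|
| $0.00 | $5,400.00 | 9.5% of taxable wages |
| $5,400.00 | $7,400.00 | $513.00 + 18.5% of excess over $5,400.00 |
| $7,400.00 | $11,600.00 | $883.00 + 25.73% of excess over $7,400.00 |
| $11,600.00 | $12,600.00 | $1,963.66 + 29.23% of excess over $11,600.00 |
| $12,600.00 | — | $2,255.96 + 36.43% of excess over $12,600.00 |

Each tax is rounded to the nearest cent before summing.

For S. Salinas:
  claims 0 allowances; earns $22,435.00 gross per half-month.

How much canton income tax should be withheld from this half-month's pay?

$5,838.85

Canton Income Tax: taxable = $22,435.00
  $2,255.96 + 36.43% × ($22,435.00 − $12,600.00) = $2,255.96 + 36.43% × $9,835.00 = $5,838.85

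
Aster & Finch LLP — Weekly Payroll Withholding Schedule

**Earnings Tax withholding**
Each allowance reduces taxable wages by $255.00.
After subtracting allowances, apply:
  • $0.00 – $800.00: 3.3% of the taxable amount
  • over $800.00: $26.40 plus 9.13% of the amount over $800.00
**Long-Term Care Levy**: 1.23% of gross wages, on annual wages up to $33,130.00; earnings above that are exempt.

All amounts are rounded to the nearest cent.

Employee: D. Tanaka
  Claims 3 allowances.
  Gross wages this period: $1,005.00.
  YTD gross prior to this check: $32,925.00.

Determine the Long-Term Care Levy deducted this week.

$2.52

Long-Term Care Levy: cap $33,130.00 − YTD $32,925.00 = $205.00 subject; 1.23% × $205.00 = $2.52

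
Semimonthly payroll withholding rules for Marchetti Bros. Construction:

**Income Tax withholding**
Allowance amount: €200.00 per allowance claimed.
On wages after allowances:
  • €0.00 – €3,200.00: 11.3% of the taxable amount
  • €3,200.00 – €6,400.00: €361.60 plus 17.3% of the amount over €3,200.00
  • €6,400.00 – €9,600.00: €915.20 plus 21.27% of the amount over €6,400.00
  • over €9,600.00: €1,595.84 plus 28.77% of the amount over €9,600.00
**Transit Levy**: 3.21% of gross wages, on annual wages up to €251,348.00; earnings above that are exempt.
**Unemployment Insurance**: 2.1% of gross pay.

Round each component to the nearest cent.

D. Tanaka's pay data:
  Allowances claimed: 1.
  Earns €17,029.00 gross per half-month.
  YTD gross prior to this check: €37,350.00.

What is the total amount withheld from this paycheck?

€4,579.86

Income Tax: taxable = €17,029.00 − 1×€200.00 = €16,829.00
  €1,595.84 + 28.77% × (€16,829.00 − €9,600.00) = €1,595.84 + 28.77% × €7,229.00 = €3,675.62
Transit Levy: 3.21% × €17,029.00 = €546.63
Unemployment Insurance: 2.1% × €17,029.00 = €357.61
Total: €3,675.62 + €546.63 + €357.61 = €4,579.86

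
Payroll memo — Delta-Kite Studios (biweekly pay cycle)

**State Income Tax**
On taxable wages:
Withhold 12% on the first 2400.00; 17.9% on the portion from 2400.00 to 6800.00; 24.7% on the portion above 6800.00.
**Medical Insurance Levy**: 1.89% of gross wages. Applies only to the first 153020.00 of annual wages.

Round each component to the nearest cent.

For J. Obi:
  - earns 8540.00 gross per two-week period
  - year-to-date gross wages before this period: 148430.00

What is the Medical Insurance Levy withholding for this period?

86.75

Medical Insurance Levy: cap 153020.00 − YTD 148430.00 = 4590.00 subject; 1.89% × 4590.00 = 86.75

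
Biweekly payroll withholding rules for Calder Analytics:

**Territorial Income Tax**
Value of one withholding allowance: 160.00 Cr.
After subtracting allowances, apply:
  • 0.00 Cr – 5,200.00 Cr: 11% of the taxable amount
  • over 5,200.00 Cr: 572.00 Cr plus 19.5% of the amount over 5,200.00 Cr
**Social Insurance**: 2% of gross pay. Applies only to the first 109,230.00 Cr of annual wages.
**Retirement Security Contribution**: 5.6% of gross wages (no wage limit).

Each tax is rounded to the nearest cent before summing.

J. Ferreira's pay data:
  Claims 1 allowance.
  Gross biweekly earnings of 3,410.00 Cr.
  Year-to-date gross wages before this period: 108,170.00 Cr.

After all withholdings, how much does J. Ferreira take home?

2,840.34 Cr

Territorial Income Tax: taxable = 3,410.00 Cr − 1×160.00 Cr = 3,250.00 Cr
  11% × 3,250.00 Cr = 357.50 Cr
Social Insurance: cap 109,230.00 Cr − YTD 108,170.00 Cr = 1,060.00 Cr subject; 2% × 1,060.00 Cr = 21.20 Cr
Retirement Security Contribution: 5.6% × 3,410.00 Cr = 190.96 Cr
Total withheld: 357.50 Cr + 21.20 Cr + 190.96 Cr = 569.66 Cr
Net pay: 3,410.00 Cr − 569.66 Cr = 2,840.34 Cr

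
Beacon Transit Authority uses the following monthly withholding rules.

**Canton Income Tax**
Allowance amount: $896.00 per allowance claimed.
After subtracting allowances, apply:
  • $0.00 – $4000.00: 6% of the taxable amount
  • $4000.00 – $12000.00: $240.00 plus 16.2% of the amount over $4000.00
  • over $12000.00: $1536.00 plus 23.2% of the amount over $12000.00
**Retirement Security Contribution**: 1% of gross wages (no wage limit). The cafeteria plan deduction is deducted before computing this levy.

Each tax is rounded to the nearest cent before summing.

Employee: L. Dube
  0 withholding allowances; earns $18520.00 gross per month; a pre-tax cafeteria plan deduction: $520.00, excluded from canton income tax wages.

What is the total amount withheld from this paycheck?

$3108.00

Canton Income Tax: taxable = $18520.00 − $520.00 = $18000.00
  $1536.00 + 23.2% × ($18000.00 − $12000.00) = $1536.00 + 23.2% × $6000.00 = $2928.00
Retirement Security Contribution: 1% × $18000.00 = $180.00
Total: $2928.00 + $180.00 = $3108.00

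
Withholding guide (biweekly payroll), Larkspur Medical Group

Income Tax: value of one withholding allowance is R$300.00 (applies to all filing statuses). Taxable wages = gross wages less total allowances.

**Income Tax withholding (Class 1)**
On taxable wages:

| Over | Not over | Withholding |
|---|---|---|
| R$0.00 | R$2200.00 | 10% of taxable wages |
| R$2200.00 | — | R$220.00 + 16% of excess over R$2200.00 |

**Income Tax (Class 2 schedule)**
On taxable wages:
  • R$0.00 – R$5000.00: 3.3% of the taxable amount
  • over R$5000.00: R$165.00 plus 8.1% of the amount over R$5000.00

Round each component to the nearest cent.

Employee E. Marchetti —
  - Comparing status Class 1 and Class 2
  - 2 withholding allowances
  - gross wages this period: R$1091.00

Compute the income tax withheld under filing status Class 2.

Income Tax (Class 2): taxable = R$1091.00 − 2×R$300.00 = R$491.00
  3.3% × R$491.00 = R$16.20

R$16.20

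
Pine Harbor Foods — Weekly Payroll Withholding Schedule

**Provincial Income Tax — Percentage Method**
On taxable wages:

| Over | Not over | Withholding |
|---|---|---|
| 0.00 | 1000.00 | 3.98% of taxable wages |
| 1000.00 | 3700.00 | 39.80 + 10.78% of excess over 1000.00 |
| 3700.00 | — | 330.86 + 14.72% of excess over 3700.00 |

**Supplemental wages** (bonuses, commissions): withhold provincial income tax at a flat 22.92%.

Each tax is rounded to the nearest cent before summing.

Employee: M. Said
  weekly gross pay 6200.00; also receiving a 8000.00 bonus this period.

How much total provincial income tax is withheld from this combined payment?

Provincial Income Tax: taxable = 6200.00
  330.86 + 14.72% × (6200.00 − 3700.00) = 330.86 + 14.72% × 2500.00 = 698.86
Supplemental (22.92% flat on bonus): 22.92% × 8000.00 = 1833.60
Total provincial income tax: 698.86 + 1833.60 = 2532.46

2532.46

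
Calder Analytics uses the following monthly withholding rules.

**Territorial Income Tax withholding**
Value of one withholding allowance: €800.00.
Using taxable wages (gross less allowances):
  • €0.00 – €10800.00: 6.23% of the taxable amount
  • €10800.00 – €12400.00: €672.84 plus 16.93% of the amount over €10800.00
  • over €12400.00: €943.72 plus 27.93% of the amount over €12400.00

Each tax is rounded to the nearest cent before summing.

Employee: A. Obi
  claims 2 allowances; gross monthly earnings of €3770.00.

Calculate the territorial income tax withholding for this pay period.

Territorial Income Tax: taxable = €3770.00 − 2×€800.00 = €2170.00
  6.23% × €2170.00 = €135.19

€135.19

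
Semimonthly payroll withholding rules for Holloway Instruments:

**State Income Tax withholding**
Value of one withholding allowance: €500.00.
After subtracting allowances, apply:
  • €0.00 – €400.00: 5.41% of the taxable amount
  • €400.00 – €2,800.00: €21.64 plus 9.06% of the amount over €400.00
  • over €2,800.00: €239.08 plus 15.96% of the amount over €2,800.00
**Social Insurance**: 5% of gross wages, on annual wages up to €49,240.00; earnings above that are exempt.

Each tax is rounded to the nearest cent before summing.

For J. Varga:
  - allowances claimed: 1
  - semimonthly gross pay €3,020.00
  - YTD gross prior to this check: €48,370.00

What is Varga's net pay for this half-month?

State Income Tax: taxable = €3,020.00 − 1×€500.00 = €2,520.00
  €21.64 + 9.06% × (€2,520.00 − €400.00) = €21.64 + 9.06% × €2,120.00 = €213.71
Social Insurance: cap €49,240.00 − YTD €48,370.00 = €870.00 subject; 5% × €870.00 = €43.50
Total withheld: €213.71 + €43.50 = €257.21
Net pay: €3,020.00 − €257.21 = €2,762.79

€2,762.79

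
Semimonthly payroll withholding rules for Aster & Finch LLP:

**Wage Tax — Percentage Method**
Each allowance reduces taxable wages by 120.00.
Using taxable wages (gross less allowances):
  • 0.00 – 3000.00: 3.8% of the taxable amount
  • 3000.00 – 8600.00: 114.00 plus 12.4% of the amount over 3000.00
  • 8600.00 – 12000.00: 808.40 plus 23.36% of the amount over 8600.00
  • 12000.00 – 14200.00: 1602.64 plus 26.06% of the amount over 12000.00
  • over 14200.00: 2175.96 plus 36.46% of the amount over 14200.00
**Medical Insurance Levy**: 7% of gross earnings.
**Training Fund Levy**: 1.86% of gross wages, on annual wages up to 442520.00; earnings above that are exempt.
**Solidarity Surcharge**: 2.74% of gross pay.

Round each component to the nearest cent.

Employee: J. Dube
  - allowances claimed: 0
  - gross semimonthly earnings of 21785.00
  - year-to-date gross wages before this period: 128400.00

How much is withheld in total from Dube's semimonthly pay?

Wage Tax: taxable = 21785.00
  2175.96 + 36.46% × (21785.00 − 14200.00) = 2175.96 + 36.46% × 7585.00 = 4941.45
Medical Insurance Levy: 7% × 21785.00 = 1524.95
Training Fund Levy: 1.86% × 21785.00 = 405.20
Solidarity Surcharge: 2.74% × 21785.00 = 596.91
Total: 4941.45 + 1524.95 + 405.20 + 596.91 = 7468.51

7468.51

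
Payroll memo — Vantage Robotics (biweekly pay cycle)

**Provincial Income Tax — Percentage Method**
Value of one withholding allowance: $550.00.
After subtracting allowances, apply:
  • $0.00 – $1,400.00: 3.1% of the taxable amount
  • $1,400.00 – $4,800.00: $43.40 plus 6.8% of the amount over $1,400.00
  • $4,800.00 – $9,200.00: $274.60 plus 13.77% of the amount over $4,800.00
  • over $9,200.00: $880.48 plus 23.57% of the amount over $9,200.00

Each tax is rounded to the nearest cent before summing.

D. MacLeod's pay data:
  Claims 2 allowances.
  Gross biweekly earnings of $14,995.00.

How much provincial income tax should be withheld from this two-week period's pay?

$1,987.09

Provincial Income Tax: taxable = $14,995.00 − 2×$550.00 = $13,895.00
  $880.48 + 23.57% × ($13,895.00 − $9,200.00) = $880.48 + 23.57% × $4,695.00 = $1,987.09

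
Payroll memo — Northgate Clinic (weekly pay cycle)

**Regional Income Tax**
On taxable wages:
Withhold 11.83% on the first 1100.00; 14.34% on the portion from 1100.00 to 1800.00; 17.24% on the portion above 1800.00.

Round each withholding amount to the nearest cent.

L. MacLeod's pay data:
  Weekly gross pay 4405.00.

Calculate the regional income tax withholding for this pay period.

679.61

Regional Income Tax: taxable = 4405.00
  230.51 + 17.24% × (4405.00 − 1800.00) = 230.51 + 17.24% × 2605.00 = 679.61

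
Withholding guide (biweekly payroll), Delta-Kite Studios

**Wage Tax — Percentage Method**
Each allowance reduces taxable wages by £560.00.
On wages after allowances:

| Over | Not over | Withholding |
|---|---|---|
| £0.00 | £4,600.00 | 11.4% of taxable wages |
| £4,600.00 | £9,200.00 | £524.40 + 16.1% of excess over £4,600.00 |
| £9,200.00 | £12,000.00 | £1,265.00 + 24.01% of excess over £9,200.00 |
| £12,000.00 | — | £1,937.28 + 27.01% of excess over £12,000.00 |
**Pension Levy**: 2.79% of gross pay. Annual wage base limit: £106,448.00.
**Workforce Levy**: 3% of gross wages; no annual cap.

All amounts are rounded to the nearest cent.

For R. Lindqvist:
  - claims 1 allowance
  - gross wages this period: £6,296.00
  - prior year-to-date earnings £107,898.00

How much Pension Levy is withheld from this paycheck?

Pension Levy: YTD £107,898.00 ≥ cap £106,448.00 → £0.00

£0.00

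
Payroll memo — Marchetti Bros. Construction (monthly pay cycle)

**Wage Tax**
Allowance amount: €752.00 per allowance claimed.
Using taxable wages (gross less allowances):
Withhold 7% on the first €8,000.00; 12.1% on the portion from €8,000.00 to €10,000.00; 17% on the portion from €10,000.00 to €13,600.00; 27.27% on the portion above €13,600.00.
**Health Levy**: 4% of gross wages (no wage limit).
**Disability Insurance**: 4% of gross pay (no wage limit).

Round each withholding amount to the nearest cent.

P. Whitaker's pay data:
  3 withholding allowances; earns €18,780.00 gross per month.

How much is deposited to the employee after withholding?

€15,066.23

Wage Tax: taxable = €18,780.00 − 3×€752.00 = €16,524.00
  €1,414.00 + 27.27% × (€16,524.00 − €13,600.00) = €1,414.00 + 27.27% × €2,924.00 = €2,211.37
Health Levy: 4% × €18,780.00 = €751.20
Disability Insurance: 4% × €18,780.00 = €751.20
Total withheld: €2,211.37 + €751.20 + €751.20 = €3,713.77
Net pay: €18,780.00 − €3,713.77 = €15,066.23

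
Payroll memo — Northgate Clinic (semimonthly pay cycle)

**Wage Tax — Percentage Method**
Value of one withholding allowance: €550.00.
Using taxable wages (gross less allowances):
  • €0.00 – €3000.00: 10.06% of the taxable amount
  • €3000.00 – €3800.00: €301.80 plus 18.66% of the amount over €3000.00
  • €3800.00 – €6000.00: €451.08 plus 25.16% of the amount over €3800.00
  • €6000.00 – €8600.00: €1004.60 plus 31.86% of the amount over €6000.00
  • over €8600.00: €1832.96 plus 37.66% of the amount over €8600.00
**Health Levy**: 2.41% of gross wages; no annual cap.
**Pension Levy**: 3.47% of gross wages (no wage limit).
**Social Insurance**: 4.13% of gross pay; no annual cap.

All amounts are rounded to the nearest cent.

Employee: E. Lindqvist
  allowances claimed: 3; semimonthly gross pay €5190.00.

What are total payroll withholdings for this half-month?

Wage Tax: taxable = €5190.00 − 3×€550.00 = €3540.00
  €301.80 + 18.66% × (€3540.00 − €3000.00) = €301.80 + 18.66% × €540.00 = €402.56
Health Levy: 2.41% × €5190.00 = €125.08
Pension Levy: 3.47% × €5190.00 = €180.09
Social Insurance: 4.13% × €5190.00 = €214.35
Total: €402.56 + €125.08 + €180.09 + €214.35 = €922.08

€922.08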